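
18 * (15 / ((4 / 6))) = 405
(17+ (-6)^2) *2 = 106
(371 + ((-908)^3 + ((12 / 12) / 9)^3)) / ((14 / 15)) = -1364347084970 / 1701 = -802085293.93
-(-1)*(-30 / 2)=-15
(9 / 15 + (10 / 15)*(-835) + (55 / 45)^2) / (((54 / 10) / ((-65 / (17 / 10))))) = 3926.71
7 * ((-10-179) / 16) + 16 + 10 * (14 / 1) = 1173 / 16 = 73.31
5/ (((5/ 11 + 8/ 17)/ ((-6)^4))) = 7004.39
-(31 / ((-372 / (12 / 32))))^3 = 1 / 32768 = 0.00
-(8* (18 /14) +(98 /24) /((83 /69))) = -31793 /2324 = -13.68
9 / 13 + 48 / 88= 177 / 143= 1.24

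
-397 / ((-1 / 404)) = 160388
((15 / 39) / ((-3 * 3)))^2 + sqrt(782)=25 / 13689 + sqrt(782)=27.97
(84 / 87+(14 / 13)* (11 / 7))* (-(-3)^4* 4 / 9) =-36072 / 377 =-95.68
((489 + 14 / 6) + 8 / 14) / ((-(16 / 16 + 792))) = -10330 / 16653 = -0.62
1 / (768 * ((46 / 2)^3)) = 0.00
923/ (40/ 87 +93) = 80301/ 8131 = 9.88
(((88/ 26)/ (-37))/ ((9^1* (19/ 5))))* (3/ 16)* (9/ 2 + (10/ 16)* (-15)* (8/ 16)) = 55/ 584896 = 0.00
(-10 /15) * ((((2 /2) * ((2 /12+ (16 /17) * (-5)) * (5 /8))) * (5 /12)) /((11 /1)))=11575 /161568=0.07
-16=-16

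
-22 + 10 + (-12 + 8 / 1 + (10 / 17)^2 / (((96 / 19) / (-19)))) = -120001 / 6936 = -17.30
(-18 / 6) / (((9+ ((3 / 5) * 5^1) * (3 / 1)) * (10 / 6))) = -1 / 10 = -0.10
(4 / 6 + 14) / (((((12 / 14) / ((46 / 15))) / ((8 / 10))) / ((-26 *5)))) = -736736 / 135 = -5457.30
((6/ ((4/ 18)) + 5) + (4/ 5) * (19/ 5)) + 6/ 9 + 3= 2903/ 75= 38.71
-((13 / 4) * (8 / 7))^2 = -676 / 49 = -13.80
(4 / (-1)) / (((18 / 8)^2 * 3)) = -64 / 243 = -0.26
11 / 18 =0.61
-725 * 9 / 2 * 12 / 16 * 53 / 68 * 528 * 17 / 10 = -6847335 / 4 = -1711833.75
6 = 6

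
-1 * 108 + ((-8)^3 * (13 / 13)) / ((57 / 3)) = -134.95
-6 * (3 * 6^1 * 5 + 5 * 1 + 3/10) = -2859/5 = -571.80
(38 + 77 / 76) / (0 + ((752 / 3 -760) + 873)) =8895 / 82916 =0.11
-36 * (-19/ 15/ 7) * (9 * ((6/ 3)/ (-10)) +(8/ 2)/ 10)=-228/ 25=-9.12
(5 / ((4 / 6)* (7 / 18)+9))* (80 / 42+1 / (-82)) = 29331 / 28700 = 1.02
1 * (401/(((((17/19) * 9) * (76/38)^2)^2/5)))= 723805/374544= 1.93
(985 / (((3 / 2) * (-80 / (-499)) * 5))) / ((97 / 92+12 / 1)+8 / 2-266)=-2260969 / 687090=-3.29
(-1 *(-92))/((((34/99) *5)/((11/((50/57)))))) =1427679/2125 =671.85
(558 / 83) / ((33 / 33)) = 558 / 83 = 6.72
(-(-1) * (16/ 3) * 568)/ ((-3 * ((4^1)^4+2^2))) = -2272/ 585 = -3.88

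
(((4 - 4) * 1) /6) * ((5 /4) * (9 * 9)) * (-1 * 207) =0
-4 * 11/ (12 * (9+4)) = -11/ 39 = -0.28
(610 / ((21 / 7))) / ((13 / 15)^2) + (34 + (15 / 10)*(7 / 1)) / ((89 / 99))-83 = 237.21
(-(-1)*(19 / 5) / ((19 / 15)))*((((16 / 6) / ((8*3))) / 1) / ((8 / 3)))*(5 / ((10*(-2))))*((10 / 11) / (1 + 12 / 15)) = -25 / 1584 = -0.02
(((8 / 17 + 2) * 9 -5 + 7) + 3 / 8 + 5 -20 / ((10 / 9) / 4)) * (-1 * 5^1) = 28825 / 136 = 211.95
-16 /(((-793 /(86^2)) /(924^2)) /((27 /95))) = 2727875791872 /75335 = 36209939.50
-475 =-475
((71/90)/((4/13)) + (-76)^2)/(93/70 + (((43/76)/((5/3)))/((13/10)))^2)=4137.11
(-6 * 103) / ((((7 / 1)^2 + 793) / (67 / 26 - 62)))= 477405 / 10946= 43.61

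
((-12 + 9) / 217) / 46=-3 / 9982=-0.00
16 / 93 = 0.17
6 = 6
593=593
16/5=3.20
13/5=2.60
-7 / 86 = -0.08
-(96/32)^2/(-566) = 9/566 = 0.02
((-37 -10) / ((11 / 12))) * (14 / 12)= -658 / 11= -59.82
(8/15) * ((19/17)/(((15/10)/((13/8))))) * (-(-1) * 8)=3952/765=5.17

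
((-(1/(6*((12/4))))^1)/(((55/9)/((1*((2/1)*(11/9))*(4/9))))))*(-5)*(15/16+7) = 127/324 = 0.39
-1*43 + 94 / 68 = -1415 / 34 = -41.62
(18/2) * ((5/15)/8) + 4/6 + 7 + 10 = 433/24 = 18.04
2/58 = 1/29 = 0.03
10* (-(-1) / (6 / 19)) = 95 / 3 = 31.67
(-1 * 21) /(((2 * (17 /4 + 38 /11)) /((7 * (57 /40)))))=-30723 /2260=-13.59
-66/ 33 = -2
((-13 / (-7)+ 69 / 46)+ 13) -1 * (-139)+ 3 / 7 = 2181 / 14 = 155.79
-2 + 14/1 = 12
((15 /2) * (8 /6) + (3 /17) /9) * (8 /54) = 2044 /1377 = 1.48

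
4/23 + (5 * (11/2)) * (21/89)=27277/4094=6.66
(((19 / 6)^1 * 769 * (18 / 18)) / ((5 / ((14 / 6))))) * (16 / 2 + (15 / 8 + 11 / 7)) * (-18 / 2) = -117070.64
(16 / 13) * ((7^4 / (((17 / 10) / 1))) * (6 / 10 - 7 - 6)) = -4763584 / 221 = -21554.68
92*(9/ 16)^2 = 1863/ 64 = 29.11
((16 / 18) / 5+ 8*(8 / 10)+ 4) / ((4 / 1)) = 119 / 45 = 2.64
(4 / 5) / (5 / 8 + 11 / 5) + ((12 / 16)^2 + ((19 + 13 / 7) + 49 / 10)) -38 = -721213 / 63280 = -11.40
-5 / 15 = -1 / 3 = -0.33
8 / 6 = 1.33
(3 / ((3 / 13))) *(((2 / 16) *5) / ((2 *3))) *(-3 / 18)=-65 / 288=-0.23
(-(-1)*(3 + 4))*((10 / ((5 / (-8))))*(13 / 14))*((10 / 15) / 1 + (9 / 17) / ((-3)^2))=-3848 / 51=-75.45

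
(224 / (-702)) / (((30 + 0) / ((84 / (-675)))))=1568 / 1184625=0.00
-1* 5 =-5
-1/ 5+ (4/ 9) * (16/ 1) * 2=631/ 45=14.02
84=84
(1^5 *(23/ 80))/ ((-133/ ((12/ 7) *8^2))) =-1104/ 4655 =-0.24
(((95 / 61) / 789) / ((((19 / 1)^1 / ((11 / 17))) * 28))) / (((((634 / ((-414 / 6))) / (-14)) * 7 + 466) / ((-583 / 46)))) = -32065 / 495927504856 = -0.00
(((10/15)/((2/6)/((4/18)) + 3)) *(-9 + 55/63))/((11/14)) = -4096/2673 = -1.53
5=5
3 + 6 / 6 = 4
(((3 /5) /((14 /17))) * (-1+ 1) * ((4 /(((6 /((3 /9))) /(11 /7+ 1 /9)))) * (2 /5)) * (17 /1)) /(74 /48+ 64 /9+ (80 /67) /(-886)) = 0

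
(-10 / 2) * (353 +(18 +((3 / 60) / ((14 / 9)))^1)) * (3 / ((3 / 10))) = -519445 / 28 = -18551.61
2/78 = 1/39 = 0.03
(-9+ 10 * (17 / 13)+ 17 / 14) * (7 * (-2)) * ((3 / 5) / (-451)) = 2889 / 29315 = 0.10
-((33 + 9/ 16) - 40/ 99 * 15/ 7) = -120847/ 3696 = -32.70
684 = 684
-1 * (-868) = 868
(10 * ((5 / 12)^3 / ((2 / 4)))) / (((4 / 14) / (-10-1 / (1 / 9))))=-83125 / 864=-96.21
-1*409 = -409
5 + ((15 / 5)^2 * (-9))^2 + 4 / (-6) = 19696 / 3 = 6565.33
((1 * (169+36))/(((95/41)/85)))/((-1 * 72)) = -142885/1368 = -104.45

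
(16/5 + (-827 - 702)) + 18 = -7539/5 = -1507.80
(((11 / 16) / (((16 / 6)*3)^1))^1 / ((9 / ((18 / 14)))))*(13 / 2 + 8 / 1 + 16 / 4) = 407 / 1792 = 0.23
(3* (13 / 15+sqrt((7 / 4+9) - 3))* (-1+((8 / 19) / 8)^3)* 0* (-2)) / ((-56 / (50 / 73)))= 0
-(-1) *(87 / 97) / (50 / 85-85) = -1479 / 139195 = -0.01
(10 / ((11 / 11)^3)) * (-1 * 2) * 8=-160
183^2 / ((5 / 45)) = 301401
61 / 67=0.91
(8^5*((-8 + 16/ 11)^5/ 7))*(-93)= 5230387915.97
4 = 4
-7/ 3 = -2.33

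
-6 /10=-3 /5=-0.60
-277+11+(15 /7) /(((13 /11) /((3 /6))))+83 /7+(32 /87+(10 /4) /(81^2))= -4378278829 /17314479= -252.87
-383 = -383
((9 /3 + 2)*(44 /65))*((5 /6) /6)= 55 /117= 0.47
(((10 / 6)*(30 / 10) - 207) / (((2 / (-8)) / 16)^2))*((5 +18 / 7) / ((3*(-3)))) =43851776 / 63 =696059.94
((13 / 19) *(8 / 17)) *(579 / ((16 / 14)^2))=368823 / 2584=142.73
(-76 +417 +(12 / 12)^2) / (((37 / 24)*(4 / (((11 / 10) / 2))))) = 5643 / 185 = 30.50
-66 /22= -3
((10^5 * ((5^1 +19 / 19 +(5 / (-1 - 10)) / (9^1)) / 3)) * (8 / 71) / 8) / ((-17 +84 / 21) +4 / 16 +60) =59.12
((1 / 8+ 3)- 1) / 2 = 1.06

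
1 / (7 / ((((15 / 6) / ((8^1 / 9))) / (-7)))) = -0.06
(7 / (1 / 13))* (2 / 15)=182 / 15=12.13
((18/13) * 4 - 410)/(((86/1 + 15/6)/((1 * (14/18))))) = -73612/20709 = -3.55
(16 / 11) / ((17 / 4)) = 64 / 187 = 0.34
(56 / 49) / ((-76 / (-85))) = 170 / 133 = 1.28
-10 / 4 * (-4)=10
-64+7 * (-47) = -393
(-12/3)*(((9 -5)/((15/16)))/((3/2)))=-512/45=-11.38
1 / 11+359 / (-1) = -3948 / 11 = -358.91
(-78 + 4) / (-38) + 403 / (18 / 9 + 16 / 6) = 23489 / 266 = 88.30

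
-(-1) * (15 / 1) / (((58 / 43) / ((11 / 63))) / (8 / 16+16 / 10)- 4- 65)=-2365 / 10299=-0.23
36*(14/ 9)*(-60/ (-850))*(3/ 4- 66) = -21924/ 85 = -257.93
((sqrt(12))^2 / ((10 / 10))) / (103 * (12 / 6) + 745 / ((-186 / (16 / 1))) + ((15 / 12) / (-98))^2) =171489024 / 2028059797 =0.08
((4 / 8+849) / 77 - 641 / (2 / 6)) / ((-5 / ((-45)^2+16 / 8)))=596835961 / 770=775111.64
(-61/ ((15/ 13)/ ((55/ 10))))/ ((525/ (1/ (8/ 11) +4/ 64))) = -200629/ 252000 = -0.80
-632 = -632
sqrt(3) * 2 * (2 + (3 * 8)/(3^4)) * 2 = 248 * sqrt(3)/27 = 15.91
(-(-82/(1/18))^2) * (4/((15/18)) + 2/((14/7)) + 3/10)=-66446568/5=-13289313.60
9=9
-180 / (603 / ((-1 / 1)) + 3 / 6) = 72 / 241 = 0.30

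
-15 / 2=-7.50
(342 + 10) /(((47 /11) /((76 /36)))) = 73568 /423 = 173.92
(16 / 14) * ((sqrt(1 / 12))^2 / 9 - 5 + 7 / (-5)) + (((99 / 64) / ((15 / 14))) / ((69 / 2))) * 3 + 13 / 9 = -284851 / 49680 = -5.73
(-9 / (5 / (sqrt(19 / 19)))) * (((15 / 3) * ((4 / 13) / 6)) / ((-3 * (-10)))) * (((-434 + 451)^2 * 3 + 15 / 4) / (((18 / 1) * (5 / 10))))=-387 / 260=-1.49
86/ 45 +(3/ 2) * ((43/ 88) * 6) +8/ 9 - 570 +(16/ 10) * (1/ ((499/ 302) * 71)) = -8773176949/ 15588760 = -562.79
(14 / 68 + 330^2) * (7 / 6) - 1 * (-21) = 25922533 / 204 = 127071.24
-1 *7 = -7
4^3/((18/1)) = 32/9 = 3.56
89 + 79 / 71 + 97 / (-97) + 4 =6611 / 71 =93.11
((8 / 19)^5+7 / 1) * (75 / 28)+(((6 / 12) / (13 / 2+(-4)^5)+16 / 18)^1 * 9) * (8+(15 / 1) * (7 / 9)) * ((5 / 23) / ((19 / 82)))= 323820612067549 / 1947016070076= 166.32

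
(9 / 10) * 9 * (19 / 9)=171 / 10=17.10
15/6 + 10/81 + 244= 246.62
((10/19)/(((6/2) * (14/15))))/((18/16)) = 0.17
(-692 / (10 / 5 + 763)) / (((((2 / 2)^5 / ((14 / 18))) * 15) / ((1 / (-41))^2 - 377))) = 3069817184 / 173605275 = 17.68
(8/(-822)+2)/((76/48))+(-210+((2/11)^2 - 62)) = -85263612/314963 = -270.71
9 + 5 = 14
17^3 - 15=4898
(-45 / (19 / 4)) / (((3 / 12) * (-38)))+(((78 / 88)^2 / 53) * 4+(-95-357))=-4175904343 / 9260372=-450.94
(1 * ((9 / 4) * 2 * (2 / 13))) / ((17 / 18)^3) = 52488 / 63869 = 0.82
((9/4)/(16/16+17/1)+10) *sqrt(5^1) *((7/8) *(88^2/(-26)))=-68607 *sqrt(5)/26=-5900.38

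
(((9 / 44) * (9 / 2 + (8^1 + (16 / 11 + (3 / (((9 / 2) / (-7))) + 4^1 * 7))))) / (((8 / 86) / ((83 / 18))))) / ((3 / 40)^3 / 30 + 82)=87833090000 / 19050243267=4.61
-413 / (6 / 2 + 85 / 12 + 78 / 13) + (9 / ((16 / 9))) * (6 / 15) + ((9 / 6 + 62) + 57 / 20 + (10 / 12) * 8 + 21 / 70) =49.66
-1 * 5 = -5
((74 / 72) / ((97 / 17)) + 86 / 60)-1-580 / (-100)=111979 / 17460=6.41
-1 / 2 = -0.50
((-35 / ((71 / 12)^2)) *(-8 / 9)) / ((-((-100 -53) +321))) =-80 / 15123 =-0.01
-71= -71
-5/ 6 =-0.83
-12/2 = -6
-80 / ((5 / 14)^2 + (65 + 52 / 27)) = -423360 / 354847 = -1.19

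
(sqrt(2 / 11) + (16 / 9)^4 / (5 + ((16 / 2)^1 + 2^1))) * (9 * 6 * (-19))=-2490368 / 3645 - 1026 * sqrt(22) / 11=-1120.72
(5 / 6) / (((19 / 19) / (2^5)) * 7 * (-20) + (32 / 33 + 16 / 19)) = -4180 / 12857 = -0.33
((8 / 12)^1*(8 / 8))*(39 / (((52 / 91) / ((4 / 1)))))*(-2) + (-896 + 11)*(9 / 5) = -1957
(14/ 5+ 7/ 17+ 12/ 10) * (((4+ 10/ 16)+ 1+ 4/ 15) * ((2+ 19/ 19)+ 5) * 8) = 28280/ 17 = 1663.53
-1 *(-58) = 58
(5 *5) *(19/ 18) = 475/ 18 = 26.39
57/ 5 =11.40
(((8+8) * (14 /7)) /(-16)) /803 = -2 /803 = -0.00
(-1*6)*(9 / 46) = -27 / 23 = -1.17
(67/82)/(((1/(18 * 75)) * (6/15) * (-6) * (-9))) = 8375/164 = 51.07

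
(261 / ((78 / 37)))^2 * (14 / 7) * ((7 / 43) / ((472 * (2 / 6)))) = 217601181 / 6860048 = 31.72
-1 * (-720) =720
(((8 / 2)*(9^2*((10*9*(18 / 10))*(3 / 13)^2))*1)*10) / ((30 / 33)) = 5196312 / 169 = 30747.41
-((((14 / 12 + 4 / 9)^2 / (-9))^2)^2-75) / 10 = 5422146854022239 / 723019613391360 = 7.50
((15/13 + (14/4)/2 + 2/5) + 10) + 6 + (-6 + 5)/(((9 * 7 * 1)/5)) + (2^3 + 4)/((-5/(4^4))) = -1949795/3276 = -595.18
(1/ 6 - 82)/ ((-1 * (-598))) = -491/ 3588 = -0.14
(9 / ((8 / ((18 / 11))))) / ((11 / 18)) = 729 / 242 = 3.01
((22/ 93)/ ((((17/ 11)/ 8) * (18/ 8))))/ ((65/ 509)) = 3941696/ 924885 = 4.26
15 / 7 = 2.14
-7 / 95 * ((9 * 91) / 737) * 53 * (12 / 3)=-1215396 / 70015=-17.36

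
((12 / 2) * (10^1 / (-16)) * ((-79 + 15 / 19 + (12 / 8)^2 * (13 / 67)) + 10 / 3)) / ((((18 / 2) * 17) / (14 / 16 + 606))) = 27604437625 / 24930432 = 1107.26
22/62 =11/31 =0.35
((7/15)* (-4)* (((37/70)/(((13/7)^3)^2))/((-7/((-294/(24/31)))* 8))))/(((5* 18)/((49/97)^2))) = -2267993774221/4904868155148000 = -0.00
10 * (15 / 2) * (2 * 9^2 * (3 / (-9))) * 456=-1846800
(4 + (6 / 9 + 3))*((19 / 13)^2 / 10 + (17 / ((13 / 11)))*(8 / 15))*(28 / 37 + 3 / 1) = 127812863 / 562770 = 227.11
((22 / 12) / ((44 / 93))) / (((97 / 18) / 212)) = 14787 / 97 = 152.44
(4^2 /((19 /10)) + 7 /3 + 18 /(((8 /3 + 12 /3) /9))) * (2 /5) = 19981 /1425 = 14.02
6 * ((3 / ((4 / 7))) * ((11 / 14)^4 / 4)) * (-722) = -2166.94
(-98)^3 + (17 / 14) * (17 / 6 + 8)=-79059023 / 84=-941178.85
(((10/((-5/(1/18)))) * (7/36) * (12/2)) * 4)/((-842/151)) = 1057/11367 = 0.09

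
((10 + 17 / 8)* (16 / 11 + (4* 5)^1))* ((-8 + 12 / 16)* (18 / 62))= -1493703 / 2728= -547.55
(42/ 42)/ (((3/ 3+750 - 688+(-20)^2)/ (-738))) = -738/ 463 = -1.59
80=80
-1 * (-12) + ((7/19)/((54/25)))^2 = 12662737/1052676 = 12.03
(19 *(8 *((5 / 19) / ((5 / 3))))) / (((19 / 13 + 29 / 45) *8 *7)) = 1755 / 8624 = 0.20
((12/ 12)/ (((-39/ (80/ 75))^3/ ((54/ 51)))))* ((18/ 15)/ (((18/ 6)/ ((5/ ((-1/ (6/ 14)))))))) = 16384/ 882370125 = 0.00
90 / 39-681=-8823 / 13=-678.69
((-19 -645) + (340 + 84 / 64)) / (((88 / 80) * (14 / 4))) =-25815 / 308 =-83.81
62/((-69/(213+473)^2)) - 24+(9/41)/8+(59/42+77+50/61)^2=-5157284874621667/12379409784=-416601.84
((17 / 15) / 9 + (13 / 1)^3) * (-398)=-118051576 / 135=-874456.12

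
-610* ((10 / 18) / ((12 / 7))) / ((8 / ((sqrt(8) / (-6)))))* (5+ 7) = 10675* sqrt(2) / 108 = 139.78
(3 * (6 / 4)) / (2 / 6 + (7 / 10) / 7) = 135 / 13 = 10.38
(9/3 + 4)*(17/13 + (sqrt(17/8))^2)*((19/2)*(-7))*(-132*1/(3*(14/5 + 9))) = 18280185/3068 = 5958.34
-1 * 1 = -1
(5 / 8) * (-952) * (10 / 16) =-2975 / 8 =-371.88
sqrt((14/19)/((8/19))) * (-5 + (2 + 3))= 0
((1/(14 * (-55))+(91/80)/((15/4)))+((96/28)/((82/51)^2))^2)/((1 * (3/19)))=13.05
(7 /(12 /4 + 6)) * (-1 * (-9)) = 7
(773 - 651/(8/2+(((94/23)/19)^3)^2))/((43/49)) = 833040477094791463393/1197920021031777356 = 695.41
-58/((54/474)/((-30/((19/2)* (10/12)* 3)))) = 36656/57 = 643.09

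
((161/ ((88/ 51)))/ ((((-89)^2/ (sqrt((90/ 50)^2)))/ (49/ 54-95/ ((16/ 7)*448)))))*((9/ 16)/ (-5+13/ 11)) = -26419479/ 10382213120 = -0.00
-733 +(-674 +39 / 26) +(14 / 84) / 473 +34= -1946158 / 1419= -1371.50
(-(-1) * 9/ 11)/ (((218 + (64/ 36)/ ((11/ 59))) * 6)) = 27/ 45052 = 0.00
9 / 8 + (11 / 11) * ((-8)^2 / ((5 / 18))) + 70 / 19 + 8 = 184839 / 760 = 243.21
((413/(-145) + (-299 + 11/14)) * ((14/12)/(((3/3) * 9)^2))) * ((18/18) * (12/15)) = -203719/58725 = -3.47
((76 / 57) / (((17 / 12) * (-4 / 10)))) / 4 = -10 / 17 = -0.59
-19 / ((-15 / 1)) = 19 / 15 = 1.27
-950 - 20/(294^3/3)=-2011797905/2117682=-950.00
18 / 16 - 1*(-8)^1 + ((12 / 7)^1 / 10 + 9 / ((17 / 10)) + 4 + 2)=98011 / 4760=20.59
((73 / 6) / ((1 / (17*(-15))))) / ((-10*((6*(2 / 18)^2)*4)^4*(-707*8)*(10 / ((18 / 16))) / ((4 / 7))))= -5935664529 / 12973506560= -0.46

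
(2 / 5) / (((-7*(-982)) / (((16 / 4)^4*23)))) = 5888 / 17185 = 0.34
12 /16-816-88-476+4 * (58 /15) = -81827 /60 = -1363.78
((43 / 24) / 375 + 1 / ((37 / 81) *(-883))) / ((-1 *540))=-675853 / 158781060000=-0.00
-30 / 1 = -30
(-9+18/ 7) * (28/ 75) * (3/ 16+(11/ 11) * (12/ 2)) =-297/ 20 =-14.85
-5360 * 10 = -53600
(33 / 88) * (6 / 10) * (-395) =-711 / 8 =-88.88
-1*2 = -2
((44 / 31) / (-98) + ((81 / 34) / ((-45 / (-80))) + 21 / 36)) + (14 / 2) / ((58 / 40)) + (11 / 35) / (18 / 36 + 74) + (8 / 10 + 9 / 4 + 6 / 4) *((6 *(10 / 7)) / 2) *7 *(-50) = -6815.36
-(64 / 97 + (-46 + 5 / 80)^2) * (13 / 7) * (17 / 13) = -891109553 / 173824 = -5126.50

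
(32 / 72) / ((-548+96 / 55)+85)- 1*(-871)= 198867371 / 228321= 871.00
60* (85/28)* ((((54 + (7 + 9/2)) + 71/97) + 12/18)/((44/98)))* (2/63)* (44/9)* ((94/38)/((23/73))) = 113548087250/3433509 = 33070.57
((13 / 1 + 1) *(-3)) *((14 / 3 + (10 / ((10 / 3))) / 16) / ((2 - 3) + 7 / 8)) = 1631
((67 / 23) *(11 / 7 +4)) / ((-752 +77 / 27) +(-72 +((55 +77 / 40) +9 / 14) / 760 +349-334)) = -0.02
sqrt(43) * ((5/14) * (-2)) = -5 * sqrt(43)/7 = -4.68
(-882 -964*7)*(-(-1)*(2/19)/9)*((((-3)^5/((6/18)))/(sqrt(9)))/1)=412020/19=21685.26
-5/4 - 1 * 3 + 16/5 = -21/20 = -1.05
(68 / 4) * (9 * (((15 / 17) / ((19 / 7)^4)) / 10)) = 64827 / 260642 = 0.25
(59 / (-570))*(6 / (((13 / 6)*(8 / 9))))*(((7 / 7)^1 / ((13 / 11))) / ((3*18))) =-649 / 128440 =-0.01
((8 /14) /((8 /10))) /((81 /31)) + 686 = 389117 /567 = 686.27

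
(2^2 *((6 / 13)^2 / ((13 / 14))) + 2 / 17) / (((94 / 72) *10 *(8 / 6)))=521991 / 8777015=0.06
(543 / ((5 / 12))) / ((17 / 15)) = 19548 / 17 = 1149.88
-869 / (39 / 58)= -1292.36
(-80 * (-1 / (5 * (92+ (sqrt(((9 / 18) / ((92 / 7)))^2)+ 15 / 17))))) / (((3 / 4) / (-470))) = -18818048 / 174393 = -107.91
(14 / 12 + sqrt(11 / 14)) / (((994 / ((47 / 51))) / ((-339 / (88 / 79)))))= -419569 / 1274592 - 419569* sqrt(154) / 20818336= -0.58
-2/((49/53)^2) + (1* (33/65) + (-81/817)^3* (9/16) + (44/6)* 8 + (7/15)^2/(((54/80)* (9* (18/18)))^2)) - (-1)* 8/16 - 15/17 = 694572034473092673436783/12302564396094740935440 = 56.46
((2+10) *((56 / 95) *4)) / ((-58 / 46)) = -22.44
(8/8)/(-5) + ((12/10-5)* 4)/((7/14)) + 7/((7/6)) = -123/5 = -24.60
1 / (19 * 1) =1 / 19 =0.05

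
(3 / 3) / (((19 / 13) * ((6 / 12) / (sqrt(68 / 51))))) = 52 * sqrt(3) / 57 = 1.58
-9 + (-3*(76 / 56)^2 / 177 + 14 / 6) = -232363 / 34692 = -6.70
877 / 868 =1.01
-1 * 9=-9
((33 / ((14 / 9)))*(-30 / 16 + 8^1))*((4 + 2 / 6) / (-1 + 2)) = 9009 / 16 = 563.06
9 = 9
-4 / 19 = -0.21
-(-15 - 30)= 45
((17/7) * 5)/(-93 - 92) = -17/259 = -0.07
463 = 463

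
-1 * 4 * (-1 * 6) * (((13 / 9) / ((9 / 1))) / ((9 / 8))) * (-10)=-8320 / 243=-34.24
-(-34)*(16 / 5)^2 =8704 / 25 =348.16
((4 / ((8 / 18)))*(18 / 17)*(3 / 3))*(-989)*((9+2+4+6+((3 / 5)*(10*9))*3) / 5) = -344939.93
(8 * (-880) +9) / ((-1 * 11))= 7031 / 11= 639.18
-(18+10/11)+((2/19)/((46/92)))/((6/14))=-11548/627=-18.42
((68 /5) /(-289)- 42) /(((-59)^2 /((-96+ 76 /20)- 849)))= 16819244 /1479425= 11.37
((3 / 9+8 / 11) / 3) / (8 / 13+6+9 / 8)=104 / 2277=0.05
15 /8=1.88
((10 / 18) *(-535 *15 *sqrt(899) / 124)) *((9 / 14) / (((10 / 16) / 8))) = -64200 *sqrt(899) / 217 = -8870.64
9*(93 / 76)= 837 / 76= 11.01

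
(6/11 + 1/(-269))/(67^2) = 1603/13282951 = 0.00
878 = 878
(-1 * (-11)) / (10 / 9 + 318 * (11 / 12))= 198 / 5267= 0.04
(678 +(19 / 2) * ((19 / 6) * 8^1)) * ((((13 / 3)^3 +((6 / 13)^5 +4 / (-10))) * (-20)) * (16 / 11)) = -5007398115584 / 2313441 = -2164480.58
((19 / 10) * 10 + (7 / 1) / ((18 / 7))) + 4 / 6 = 403 / 18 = 22.39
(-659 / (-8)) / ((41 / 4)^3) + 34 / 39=2548922 / 2687919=0.95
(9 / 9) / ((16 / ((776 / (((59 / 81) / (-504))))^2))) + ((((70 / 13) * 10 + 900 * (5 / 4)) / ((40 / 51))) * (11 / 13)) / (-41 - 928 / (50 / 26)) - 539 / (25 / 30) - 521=1849977520537746610521 / 102668196280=18018993101.74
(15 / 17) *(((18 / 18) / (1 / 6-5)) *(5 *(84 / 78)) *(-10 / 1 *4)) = 252000 / 6409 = 39.32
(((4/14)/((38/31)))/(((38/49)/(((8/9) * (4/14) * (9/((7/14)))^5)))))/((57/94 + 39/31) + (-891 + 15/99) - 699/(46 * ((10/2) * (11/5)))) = -57580180846848/355448621059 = -161.99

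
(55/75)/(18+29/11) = 121/3405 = 0.04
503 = 503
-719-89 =-808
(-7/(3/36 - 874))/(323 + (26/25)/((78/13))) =3150/127091953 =0.00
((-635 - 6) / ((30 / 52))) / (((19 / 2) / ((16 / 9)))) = -207.92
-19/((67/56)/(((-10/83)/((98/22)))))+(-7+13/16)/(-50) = 17229773/31141600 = 0.55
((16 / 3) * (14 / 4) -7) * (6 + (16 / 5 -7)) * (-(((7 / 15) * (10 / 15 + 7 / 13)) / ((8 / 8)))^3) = -2742069253 / 600604875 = -4.57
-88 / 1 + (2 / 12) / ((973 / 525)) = -24439 / 278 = -87.91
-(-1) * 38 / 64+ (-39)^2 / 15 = 101.99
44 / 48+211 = 2543 / 12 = 211.92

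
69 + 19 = 88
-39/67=-0.58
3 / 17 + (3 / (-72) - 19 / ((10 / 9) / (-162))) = 5651483 / 2040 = 2770.33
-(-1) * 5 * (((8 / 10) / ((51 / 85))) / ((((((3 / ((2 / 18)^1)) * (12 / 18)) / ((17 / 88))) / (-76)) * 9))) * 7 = -11305 / 2673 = -4.23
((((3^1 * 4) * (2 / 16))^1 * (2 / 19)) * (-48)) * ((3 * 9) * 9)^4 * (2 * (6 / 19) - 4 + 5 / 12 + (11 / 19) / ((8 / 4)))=25397737576884 / 361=70353843703.28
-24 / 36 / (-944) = 1 / 1416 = 0.00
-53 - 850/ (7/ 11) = -9721/ 7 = -1388.71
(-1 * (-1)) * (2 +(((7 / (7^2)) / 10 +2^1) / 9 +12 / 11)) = 7657 / 2310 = 3.31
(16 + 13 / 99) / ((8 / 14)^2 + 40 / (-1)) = -78253 / 192456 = -0.41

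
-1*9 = -9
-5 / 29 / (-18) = 5 / 522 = 0.01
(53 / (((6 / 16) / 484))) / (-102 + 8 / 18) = -307824 / 457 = -673.58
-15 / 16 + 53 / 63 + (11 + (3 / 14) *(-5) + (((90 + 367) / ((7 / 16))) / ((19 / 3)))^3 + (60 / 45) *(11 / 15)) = 2533288201474091 / 564632880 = 4486611.20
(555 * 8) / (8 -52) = -1110 / 11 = -100.91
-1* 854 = -854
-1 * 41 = -41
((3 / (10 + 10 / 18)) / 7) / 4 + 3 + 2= 13327 / 2660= 5.01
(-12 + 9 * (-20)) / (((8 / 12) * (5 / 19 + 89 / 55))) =-153.08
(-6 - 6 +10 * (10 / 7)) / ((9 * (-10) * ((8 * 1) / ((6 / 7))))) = -2 / 735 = -0.00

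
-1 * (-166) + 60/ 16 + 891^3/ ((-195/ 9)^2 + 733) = 12735937547/ 21644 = 588428.09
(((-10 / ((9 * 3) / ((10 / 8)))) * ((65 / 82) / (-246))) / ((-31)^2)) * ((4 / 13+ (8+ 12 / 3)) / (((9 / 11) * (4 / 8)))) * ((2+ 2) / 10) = 22000 / 1177656489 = 0.00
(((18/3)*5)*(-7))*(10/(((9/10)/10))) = -70000/3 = -23333.33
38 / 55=0.69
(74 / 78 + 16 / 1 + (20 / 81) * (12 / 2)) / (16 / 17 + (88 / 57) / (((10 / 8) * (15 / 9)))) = 52237175 / 4767984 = 10.96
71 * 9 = 639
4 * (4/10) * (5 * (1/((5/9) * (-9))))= -8/5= -1.60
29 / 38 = 0.76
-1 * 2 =-2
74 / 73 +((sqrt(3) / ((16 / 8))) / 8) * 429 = 47.45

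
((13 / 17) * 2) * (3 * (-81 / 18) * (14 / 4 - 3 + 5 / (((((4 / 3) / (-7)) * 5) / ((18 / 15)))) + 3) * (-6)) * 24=-707616 / 85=-8324.89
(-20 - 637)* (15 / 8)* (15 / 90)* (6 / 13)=-9855 / 104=-94.76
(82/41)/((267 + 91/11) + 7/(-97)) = 0.01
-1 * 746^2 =-556516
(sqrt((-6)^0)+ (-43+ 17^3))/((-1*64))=-4871/64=-76.11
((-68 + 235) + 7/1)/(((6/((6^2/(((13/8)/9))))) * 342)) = 4176/247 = 16.91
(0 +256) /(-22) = -128 /11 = -11.64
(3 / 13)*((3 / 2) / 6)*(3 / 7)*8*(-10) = -180 / 91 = -1.98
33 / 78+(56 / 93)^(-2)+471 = 19331413 / 40768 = 474.18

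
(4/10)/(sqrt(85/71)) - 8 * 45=-360 + 2 * sqrt(6035)/425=-359.63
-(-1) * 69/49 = 69/49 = 1.41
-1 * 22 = -22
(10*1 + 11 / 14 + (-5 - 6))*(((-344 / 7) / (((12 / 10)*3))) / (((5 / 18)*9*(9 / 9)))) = 172 / 147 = 1.17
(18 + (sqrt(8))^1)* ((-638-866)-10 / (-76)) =-514323 / 19-57147* sqrt(2) / 19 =-31323.21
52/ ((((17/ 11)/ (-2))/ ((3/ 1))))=-3432/ 17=-201.88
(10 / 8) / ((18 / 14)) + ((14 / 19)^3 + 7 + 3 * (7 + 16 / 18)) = 7911185 / 246924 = 32.04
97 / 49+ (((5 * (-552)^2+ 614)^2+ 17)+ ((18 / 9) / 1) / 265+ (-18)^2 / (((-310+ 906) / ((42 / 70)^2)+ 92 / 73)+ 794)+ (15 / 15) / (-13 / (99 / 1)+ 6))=2015637360789757433280207 / 867693006215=2322984449975.29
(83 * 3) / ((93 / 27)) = 2241 / 31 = 72.29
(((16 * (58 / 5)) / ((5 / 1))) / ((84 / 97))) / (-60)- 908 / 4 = -1793251 / 7875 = -227.71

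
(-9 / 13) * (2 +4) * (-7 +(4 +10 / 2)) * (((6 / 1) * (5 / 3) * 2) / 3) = -720 / 13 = -55.38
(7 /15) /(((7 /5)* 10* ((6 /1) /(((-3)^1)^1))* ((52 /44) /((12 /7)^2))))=-132 /3185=-0.04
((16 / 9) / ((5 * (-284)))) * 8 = -32 / 3195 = -0.01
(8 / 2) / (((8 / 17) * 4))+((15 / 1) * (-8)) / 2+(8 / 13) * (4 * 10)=-3459 / 104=-33.26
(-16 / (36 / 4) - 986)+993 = 47 / 9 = 5.22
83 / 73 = 1.14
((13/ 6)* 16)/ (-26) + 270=806/ 3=268.67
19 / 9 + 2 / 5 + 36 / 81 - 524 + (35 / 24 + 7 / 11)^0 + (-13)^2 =-15797 / 45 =-351.04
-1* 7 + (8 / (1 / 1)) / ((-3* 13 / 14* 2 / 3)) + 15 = 48 / 13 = 3.69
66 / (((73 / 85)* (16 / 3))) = 8415 / 584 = 14.41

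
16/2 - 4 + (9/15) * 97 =311/5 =62.20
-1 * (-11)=11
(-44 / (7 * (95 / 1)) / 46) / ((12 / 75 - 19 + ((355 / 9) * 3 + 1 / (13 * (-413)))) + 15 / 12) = -0.00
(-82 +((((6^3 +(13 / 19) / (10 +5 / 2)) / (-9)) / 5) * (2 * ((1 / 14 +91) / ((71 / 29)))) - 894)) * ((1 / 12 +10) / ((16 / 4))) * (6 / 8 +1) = -11424828349 / 1942560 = -5881.33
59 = 59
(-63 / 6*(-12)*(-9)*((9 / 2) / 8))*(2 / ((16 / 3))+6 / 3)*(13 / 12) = -420147 / 256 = -1641.20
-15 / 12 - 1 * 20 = -85 / 4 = -21.25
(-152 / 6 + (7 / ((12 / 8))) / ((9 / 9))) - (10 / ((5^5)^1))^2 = -20.67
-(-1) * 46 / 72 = 23 / 36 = 0.64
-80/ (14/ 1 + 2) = -5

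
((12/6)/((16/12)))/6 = 1/4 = 0.25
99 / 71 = 1.39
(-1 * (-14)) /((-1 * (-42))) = 1 /3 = 0.33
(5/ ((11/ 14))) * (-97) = -6790/ 11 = -617.27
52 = 52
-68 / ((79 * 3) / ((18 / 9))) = -136 / 237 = -0.57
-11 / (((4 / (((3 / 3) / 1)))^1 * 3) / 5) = -55 / 12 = -4.58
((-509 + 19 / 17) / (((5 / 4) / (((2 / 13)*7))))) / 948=-40292 / 87295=-0.46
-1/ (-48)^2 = -1/ 2304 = -0.00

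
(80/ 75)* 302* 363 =584672/ 5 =116934.40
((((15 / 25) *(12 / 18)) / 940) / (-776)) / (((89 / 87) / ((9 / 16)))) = -783 / 2596806400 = -0.00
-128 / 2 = -64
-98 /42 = -7 /3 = -2.33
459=459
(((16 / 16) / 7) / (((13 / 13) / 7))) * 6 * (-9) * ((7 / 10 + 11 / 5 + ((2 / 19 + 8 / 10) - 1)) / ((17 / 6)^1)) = -86346 / 1615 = -53.47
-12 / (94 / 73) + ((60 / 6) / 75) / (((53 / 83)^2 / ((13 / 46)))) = -420258811 / 45547935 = -9.23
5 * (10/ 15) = 10/ 3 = 3.33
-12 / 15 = -4 / 5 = -0.80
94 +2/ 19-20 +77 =2871/ 19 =151.11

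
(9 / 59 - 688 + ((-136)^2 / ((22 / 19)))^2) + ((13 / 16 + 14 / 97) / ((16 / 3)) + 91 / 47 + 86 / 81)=172205995121841427211 / 674888391936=255162182.64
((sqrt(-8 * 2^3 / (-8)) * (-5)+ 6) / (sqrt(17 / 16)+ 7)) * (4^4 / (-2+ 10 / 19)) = -116736 / 767 - 48640 * sqrt(34) / 5369+ 29184 * sqrt(17) / 5369+ 194560 * sqrt(2) / 767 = 176.12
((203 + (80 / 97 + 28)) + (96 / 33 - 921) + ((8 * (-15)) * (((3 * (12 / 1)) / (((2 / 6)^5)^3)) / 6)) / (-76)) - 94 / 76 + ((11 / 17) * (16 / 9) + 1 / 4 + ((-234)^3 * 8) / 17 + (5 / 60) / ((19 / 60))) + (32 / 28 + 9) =11282339234383297 / 86849532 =129906736.11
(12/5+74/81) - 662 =-266768/405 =-658.69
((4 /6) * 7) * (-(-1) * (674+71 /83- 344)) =384454 /249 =1543.99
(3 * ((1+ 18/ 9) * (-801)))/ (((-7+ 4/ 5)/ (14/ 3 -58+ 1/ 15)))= -1919997/ 31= -61935.39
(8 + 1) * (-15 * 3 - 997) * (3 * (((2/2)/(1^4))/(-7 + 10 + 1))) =-7033.50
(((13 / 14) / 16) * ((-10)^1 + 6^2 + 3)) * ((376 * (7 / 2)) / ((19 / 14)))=124033 / 76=1632.01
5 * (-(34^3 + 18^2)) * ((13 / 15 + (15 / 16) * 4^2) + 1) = -10025884 / 3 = -3341961.33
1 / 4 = 0.25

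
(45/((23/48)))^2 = 4665600/529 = 8819.66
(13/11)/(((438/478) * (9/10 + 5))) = 0.22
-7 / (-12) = 7 / 12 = 0.58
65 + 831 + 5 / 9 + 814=15395 / 9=1710.56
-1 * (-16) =16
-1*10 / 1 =-10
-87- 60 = -147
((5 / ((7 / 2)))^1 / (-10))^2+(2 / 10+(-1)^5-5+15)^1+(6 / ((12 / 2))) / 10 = 9.32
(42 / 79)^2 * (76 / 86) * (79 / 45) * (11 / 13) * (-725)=-11879560 / 44161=-269.01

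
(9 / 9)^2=1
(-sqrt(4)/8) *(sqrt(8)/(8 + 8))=-sqrt(2)/32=-0.04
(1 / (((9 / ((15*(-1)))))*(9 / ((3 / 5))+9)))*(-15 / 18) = 25 / 432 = 0.06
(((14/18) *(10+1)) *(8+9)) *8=10472/9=1163.56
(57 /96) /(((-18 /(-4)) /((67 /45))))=1273 /6480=0.20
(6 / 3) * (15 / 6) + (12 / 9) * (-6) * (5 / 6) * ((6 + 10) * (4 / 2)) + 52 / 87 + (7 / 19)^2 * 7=-6494512 / 31407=-206.79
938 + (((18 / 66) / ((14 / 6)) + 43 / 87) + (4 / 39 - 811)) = 3707401 / 29029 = 127.71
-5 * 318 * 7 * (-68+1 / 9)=2266810 / 3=755603.33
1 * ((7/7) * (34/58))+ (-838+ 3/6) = -48541/58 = -836.91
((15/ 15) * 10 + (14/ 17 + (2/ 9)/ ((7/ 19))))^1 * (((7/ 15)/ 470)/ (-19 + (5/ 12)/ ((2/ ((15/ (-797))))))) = -39014744/ 65349470925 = -0.00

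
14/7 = 2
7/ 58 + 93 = 5401/ 58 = 93.12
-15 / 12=-5 / 4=-1.25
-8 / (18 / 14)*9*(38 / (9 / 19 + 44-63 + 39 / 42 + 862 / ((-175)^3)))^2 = -3353904603218750000000 / 12844506800878471161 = -261.12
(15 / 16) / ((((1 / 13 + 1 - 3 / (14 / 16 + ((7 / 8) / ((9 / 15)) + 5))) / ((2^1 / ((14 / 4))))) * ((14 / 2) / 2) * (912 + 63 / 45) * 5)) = 2145 / 42742553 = 0.00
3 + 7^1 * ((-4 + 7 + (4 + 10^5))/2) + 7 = 700069/2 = 350034.50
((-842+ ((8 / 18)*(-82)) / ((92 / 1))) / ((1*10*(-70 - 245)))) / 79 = 0.00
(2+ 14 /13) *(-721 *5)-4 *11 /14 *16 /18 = -9086888 /819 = -11095.10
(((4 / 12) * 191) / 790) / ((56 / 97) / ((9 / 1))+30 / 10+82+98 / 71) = 3946251 / 4232887150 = 0.00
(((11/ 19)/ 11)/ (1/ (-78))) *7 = -546/ 19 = -28.74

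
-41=-41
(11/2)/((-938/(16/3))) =-44/1407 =-0.03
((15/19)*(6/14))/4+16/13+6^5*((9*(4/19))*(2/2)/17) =102051353/117572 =867.99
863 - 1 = 862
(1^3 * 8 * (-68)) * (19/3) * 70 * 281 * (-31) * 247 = 1556737931840/3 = 518912643946.67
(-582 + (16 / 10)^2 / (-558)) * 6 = -3492.03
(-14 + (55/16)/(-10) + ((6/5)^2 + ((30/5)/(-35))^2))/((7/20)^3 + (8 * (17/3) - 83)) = 0.34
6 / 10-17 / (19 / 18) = -1473 / 95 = -15.51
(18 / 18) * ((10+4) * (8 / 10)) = 56 / 5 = 11.20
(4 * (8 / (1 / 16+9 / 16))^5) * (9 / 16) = 2415919104 / 3125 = 773094.11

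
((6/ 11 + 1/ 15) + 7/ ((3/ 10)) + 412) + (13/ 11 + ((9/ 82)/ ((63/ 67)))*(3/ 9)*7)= 5918017/ 13530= 437.40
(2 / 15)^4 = 16 / 50625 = 0.00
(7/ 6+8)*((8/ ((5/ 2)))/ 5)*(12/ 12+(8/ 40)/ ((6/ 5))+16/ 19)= 11.78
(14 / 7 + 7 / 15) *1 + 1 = 52 / 15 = 3.47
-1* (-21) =21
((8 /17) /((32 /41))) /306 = 41 /20808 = 0.00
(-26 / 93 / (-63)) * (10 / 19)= 260 / 111321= 0.00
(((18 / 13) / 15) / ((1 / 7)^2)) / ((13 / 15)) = 882 / 169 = 5.22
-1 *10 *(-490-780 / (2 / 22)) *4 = 362800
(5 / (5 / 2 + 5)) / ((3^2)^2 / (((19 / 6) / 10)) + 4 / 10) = 95 / 36507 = 0.00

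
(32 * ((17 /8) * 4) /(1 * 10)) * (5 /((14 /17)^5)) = 359.04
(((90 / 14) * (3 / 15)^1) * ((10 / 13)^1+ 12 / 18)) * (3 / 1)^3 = 648 / 13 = 49.85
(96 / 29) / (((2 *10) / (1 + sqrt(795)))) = 24 / 145 + 24 *sqrt(795) / 145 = 4.83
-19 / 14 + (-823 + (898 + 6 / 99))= 34051 / 462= 73.70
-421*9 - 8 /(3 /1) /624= -886627 /234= -3789.00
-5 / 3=-1.67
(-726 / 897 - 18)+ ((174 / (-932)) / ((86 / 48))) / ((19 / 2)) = -1071214576 / 56917939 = -18.82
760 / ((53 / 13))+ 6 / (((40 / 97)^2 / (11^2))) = 188923751 / 42400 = 4455.75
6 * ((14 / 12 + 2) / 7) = 19 / 7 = 2.71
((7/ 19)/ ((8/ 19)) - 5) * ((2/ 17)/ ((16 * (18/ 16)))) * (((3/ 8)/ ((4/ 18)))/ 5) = -99/ 10880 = -0.01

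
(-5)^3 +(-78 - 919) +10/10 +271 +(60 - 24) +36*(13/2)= -580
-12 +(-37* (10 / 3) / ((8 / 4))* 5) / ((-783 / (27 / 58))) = -59627 / 5046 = -11.82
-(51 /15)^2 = -289 /25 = -11.56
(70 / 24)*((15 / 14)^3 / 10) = 1125 / 3136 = 0.36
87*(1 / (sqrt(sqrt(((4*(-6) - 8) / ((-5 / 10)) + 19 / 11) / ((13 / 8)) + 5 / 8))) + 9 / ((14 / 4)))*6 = 522*1144^(1 / 4)*46987^(3 / 4) / 46987 + 9396 / 7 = 1548.48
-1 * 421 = -421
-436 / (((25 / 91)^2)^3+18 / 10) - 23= -677765990396871 / 2556021985747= -265.16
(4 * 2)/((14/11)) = 44/7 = 6.29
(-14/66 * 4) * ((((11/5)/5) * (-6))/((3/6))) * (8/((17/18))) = 16128/425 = 37.95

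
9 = 9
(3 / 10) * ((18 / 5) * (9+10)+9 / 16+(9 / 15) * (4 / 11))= 182637 / 8800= 20.75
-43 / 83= -0.52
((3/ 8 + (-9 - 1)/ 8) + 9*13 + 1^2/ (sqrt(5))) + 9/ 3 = sqrt(5)/ 5 + 953/ 8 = 119.57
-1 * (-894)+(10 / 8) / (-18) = 64363 / 72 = 893.93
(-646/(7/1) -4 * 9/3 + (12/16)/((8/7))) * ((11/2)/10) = -255343/4480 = -57.00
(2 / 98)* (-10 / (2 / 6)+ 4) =-26 / 49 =-0.53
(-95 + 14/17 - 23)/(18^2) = -166/459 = -0.36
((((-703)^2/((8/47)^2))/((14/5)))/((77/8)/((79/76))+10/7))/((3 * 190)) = 4539205621/4539264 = 999.99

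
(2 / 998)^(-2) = 249001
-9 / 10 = -0.90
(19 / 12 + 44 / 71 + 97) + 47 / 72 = 510463 / 5112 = 99.86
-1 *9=-9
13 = 13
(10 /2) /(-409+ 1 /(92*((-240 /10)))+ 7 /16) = -11040 /902107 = -0.01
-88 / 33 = -8 / 3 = -2.67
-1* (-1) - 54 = -53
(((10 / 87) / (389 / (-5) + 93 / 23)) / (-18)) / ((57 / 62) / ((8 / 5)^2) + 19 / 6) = 1140800 / 46457741871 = 0.00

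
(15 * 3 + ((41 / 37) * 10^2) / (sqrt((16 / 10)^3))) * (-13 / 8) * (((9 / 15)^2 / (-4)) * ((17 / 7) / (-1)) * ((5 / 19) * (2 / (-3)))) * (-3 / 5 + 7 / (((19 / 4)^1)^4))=-51919937745 * sqrt(10) / 82087634048-2279411901 / 1386615440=-3.64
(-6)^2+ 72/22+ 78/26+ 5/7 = 3310/77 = 42.99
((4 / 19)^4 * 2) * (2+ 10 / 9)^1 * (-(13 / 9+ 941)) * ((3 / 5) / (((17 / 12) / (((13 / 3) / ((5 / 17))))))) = -71.88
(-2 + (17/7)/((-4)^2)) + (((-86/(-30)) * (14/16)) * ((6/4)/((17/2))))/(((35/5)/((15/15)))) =-16993/9520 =-1.78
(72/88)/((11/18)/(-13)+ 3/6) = 1053/583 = 1.81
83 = 83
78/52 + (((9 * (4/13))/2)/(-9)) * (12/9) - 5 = -289/78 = -3.71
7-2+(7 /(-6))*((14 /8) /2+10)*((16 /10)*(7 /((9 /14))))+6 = -9452 /45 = -210.04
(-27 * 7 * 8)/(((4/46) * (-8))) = 4347/2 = 2173.50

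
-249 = -249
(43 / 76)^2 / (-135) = -1849 / 779760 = -0.00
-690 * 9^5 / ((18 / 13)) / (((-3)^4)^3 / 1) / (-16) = 3.46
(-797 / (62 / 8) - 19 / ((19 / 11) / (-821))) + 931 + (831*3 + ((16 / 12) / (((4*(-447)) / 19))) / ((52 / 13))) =2053966199 / 166284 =12352.16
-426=-426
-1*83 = -83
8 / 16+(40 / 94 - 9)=-759 / 94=-8.07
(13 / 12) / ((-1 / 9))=-39 / 4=-9.75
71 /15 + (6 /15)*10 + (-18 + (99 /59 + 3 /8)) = -51073 /7080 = -7.21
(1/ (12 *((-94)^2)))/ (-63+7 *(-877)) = -1/ 657610464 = -0.00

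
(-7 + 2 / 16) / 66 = -5 / 48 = -0.10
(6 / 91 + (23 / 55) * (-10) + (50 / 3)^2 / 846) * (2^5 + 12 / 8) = -483525265 / 3810807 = -126.88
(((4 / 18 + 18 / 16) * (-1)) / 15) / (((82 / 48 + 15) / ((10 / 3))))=-194 / 10827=-0.02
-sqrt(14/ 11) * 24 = -24 * sqrt(154)/ 11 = -27.08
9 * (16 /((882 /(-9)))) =-72 /49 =-1.47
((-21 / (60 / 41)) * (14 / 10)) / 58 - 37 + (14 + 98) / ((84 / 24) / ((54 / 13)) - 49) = -39.67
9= 9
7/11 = 0.64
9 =9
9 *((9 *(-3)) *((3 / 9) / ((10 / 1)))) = -81 / 10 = -8.10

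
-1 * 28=-28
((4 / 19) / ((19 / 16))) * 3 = 192 / 361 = 0.53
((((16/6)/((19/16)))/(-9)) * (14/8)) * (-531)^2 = -2339232/19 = -123117.47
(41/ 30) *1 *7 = 287/ 30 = 9.57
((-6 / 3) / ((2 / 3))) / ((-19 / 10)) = 30 / 19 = 1.58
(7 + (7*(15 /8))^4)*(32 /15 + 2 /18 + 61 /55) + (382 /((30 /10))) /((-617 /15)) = 6226003750507 /62548992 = 99538.03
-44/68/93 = -11/1581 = -0.01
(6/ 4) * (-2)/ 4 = -3/ 4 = -0.75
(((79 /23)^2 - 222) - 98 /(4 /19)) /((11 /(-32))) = 11438288 /5819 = 1965.68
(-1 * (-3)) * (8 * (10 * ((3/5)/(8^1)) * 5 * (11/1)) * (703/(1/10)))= 6959700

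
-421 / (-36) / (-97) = -421 / 3492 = -0.12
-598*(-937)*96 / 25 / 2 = 26895648 / 25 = 1075825.92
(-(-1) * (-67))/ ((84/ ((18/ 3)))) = -67/ 14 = -4.79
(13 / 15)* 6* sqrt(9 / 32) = 39* sqrt(2) / 20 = 2.76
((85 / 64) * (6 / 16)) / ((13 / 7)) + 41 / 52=541 / 512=1.06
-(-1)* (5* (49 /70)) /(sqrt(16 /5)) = 7* sqrt(5) /8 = 1.96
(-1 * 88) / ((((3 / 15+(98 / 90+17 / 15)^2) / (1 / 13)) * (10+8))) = -1980 / 27053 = -0.07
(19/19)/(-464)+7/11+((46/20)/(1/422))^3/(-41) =-583366555476983/26158000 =-22301649.80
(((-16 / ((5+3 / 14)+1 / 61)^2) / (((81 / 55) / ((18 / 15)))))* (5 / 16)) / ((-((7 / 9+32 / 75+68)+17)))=501404750 / 290272132683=0.00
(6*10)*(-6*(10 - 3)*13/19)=-32760/19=-1724.21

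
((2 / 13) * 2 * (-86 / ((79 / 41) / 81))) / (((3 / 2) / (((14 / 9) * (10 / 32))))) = -370230 / 1027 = -360.50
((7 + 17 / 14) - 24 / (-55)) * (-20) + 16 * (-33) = -53978 / 77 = -701.01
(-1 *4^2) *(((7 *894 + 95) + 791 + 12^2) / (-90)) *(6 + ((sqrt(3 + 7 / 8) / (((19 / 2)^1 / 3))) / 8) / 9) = 3644 *sqrt(62) / 2565 + 116608 / 15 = 7785.05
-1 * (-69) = 69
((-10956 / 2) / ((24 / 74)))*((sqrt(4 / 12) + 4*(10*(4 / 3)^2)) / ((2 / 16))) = -9686831.66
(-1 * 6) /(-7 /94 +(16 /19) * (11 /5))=-17860 /5293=-3.37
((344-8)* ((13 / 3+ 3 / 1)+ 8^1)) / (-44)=-117.09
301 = 301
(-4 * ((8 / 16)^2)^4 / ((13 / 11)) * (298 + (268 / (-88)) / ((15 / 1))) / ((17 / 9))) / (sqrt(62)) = -294819 * sqrt(62) / 8769280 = -0.26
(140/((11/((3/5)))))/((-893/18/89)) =-13.70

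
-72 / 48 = -3 / 2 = -1.50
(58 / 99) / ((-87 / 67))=-134 / 297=-0.45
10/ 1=10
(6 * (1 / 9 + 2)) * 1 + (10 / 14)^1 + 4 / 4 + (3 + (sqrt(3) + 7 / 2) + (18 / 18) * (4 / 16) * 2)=sqrt(3) + 449 / 21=23.11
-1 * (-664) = 664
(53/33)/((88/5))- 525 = -524.91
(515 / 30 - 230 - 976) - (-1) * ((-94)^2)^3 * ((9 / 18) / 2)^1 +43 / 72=12417655973455 / 72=172467444075.76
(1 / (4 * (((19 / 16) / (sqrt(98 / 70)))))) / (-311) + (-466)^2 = 217156 - 4 * sqrt(35) / 29545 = 217156.00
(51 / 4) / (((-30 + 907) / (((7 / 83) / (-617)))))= -357 / 179648188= -0.00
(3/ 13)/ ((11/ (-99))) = -27/ 13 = -2.08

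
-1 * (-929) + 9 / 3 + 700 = 1632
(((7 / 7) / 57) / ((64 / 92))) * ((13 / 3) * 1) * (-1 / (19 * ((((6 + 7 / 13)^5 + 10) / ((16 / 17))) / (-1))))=4826809 / 10664210065905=0.00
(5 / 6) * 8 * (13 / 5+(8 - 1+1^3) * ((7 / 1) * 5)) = 1884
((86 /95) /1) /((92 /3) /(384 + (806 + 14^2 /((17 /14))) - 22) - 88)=-291540 /28332971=-0.01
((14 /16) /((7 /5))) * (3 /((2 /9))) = 8.44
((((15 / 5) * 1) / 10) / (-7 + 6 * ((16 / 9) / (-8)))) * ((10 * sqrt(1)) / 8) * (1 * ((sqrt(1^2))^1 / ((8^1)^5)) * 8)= -9 / 819200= -0.00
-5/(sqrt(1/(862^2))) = -4310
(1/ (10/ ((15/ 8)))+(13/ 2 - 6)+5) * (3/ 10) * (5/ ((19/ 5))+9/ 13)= 651/ 190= 3.43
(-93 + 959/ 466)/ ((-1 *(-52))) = -42379/ 24232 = -1.75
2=2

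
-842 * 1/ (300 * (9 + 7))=-421/ 2400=-0.18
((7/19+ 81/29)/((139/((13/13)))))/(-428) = -871/16390046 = -0.00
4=4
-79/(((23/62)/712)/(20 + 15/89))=-70335280/23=-3058055.65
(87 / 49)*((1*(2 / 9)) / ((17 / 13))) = 0.30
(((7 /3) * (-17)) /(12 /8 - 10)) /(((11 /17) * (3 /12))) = 952 /33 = 28.85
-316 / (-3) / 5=21.07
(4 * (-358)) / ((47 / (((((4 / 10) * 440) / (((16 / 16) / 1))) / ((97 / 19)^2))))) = -90983552 / 442223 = -205.74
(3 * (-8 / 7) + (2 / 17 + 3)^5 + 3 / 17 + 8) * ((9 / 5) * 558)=300598.27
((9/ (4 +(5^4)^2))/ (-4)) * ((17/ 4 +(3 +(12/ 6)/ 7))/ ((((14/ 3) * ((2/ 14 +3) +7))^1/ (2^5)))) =-5697/ 194142613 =-0.00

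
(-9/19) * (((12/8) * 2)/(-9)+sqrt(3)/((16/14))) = 3/19-63 * sqrt(3)/152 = -0.56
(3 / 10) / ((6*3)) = 1 / 60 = 0.02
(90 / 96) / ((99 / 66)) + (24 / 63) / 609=64009 / 102312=0.63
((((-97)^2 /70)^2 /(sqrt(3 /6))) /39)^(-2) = 18259605000 /7837433594376961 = 0.00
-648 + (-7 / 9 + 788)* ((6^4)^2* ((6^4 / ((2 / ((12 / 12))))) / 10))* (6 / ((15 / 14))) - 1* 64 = 2399055995416 / 5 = 479811199083.20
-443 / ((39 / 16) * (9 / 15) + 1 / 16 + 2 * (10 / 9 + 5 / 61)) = -9728280 / 85889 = -113.27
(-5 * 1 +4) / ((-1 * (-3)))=-1 / 3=-0.33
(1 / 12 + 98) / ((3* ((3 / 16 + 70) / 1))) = 4708 / 10107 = 0.47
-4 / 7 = -0.57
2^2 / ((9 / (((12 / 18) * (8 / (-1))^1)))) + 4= 44 / 27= 1.63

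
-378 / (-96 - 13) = 378 / 109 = 3.47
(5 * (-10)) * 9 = -450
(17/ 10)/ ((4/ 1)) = 17/ 40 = 0.42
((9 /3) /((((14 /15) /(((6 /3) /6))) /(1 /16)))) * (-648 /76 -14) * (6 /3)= -1605 /532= -3.02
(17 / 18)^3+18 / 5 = 129541 / 29160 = 4.44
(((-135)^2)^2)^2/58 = 110324037687890625/58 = 1902138580825700.43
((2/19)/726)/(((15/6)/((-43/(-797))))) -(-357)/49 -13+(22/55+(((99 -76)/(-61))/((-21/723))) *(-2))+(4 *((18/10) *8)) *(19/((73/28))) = 332830059007562/856720752195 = 388.49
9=9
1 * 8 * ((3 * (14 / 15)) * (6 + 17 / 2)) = 324.80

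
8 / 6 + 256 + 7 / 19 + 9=15202 / 57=266.70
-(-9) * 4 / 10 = 18 / 5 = 3.60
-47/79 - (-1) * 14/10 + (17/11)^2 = 152633/47795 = 3.19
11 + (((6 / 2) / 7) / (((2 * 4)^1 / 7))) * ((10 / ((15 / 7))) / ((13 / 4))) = 150 / 13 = 11.54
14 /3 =4.67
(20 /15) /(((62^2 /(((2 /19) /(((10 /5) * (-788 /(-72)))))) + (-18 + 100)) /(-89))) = -267 /1798696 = -0.00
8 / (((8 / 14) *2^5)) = 7 / 16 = 0.44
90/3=30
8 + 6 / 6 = 9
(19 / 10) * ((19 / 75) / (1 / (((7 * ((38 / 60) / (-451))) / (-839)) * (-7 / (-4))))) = 0.00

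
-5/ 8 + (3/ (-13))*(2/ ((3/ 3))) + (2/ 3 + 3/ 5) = 281/ 1560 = 0.18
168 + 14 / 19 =3206 / 19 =168.74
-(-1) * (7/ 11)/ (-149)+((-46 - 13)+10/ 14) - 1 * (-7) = -588450/ 11473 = -51.29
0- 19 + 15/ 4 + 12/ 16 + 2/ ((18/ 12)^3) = -751/ 54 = -13.91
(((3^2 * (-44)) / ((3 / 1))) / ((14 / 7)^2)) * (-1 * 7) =231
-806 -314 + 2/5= -5598/5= -1119.60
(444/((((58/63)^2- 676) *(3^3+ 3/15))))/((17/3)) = -1321677/309771008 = -0.00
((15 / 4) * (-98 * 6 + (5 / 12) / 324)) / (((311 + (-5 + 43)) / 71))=-811579345 / 1809216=-448.58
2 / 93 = 0.02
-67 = -67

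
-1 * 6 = -6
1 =1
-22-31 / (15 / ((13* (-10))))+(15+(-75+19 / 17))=9577 / 51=187.78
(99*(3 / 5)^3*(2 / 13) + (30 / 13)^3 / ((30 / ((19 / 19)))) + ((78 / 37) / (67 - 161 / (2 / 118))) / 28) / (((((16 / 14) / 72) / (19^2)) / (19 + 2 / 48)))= 272971531267849891 / 170381744000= 1602117.25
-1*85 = -85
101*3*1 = 303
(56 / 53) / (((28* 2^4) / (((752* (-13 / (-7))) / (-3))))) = -1222 / 1113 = -1.10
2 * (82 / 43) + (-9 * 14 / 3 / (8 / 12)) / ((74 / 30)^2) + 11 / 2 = -122481 / 117734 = -1.04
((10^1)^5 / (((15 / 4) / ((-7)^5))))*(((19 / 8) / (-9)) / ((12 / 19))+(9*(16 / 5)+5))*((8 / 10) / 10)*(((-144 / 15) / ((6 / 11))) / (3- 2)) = 1706323011008 / 81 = 21065716185.28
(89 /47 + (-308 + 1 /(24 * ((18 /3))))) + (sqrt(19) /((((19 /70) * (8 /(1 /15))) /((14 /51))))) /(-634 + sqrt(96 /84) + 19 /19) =-2071681 /6768 - 72373 * sqrt(19) /5435731470 - 49 * sqrt(266) /8153597205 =-306.10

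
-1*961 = -961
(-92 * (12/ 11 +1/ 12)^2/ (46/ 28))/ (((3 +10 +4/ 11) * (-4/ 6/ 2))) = 24025/ 1386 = 17.33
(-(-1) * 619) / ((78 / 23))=14237 / 78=182.53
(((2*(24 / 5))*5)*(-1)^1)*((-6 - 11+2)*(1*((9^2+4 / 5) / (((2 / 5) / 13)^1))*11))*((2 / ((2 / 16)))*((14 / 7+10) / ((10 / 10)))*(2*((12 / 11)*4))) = 35281059840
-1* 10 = -10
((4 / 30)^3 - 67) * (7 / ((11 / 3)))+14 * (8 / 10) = -1444219 / 12375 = -116.70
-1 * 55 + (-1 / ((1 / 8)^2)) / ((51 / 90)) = -2855 / 17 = -167.94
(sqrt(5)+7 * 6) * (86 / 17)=86 * sqrt(5) / 17+3612 / 17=223.78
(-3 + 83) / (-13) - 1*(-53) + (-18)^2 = 370.85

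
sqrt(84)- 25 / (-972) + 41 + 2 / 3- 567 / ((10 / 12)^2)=-18827339 / 24300 + 2 * sqrt(21)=-765.62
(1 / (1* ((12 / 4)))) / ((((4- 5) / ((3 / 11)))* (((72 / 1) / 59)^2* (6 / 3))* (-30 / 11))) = 3481 / 311040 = 0.01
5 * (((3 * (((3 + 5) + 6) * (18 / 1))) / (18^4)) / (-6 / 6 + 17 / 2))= 7 / 1458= 0.00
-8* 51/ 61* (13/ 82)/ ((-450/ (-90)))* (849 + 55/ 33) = -2255968/ 12505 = -180.41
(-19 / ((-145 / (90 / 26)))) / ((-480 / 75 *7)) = -855 / 84448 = -0.01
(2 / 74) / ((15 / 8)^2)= 64 / 8325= 0.01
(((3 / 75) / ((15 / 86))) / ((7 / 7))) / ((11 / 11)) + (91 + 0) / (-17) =-32663 / 6375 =-5.12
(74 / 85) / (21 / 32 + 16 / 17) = 2368 / 4345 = 0.54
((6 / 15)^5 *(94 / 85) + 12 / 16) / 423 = 808907 / 449437500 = 0.00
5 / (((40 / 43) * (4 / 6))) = 129 / 16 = 8.06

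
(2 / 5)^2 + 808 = 20204 / 25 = 808.16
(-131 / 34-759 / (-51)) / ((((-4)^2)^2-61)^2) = 5 / 17238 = 0.00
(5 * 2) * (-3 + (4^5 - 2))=10190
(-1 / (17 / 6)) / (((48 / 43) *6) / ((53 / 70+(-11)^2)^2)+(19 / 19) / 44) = -91625181912 / 6017392811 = -15.23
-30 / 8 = -15 / 4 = -3.75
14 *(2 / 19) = 28 / 19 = 1.47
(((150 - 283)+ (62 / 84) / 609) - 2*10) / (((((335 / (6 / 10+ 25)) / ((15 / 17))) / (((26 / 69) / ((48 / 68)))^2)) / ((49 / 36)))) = -671236228 / 167753835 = -4.00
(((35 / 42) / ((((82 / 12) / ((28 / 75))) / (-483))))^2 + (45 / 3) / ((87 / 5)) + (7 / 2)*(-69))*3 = 1776410361 / 2437450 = 728.80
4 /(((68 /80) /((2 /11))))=160 /187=0.86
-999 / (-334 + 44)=999 / 290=3.44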